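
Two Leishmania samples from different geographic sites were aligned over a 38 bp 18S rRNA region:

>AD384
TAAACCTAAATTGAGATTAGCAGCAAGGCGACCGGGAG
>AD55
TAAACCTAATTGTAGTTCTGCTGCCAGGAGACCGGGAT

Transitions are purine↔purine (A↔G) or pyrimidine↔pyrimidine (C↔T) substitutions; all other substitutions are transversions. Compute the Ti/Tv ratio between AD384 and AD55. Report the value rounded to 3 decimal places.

0.111

The sequences differ at positions 10 (A/T, transversion), 12 (T/G, transversion), 13 (G/T, transversion), 16 (A/T, transversion), 18 (T/C, transition), 19 (A/T, transversion), 22 (A/T, transversion), 25 (A/C, transversion), 29 (C/A, transversion), 38 (G/T, transversion).
Of the 10 differences, 1 transition and 9 transversions, so Ti/Tv = 1/9 = 0.111.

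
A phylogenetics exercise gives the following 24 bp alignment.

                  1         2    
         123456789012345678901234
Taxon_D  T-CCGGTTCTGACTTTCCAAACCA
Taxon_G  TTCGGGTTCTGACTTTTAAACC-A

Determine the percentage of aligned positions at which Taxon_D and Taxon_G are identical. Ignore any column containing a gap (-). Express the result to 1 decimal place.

Excluding the 2 gap columns leaves 22 comparable sites.
The sequences differ at positions 4 (C/G), 17 (C/T), 18 (C/A), 21 (A/C).
18 of the 22 comparable sites match, so the percent identity is 18/22 × 100 = 81.8%.

81.8%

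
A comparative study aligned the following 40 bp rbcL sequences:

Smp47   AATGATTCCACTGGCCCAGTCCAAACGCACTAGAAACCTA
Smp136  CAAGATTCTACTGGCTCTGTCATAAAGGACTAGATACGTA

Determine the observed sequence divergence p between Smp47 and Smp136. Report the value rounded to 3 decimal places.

0.275

Differing sites — 1:A/C; 3:T/A; 9:C/T; 16:C/T; 18:A/T; 22:C/A; 23:A/T; 26:C/A; 28:C/G; 35:A/T; 38:C/G.
There are 11 differences over 40 sites, so p = 11/40 = 0.275.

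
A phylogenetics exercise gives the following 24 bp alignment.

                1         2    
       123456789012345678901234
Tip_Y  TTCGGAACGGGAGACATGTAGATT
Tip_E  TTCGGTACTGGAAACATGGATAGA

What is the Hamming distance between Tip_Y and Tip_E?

Mismatches occur at site 6 (A→T), site 9 (G→T), site 13 (G→A), site 19 (T→G), site 21 (G→T), site 23 (T→G), site 24 (T→A).
That gives 7 mismatches out of 24 aligned sites, so the Hamming distance is 7.

7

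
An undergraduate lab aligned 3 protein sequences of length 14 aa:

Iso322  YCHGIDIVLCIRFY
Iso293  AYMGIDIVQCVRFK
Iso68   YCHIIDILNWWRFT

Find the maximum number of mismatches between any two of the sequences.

Pairwise Hamming distances:
  Iso322 vs Iso293: 6
  Iso322 vs Iso68: 6
  Iso293 vs Iso68: 9
The largest is 9, between Iso293 and Iso68.

9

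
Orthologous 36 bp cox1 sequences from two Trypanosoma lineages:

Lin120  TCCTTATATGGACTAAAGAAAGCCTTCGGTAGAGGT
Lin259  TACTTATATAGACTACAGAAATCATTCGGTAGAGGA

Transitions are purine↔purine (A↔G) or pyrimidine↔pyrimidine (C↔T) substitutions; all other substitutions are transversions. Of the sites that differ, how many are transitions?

The sequences differ at positions 2 (C/A, transversion), 10 (G/A, transition), 16 (A/C, transversion), 22 (G/T, transversion), 24 (C/A, transversion), 36 (T/A, transversion).
Of the 6 differences, 1 transition and 5 transversions, so the answer is 1.

1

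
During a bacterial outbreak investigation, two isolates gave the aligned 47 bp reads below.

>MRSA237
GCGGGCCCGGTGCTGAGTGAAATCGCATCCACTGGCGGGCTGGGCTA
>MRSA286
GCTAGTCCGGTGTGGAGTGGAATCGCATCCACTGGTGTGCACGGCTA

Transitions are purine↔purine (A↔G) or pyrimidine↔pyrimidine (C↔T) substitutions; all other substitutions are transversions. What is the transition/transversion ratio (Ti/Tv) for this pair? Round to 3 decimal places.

Differing sites — 3:G/T (Tv); 4:G/A (Ti); 6:C/T (Ti); 13:C/T (Ti); 14:T/G (Tv); 20:A/G (Ti); 36:C/T (Ti); 38:G/T (Tv); 41:T/A (Tv); 42:G/C (Tv).
Of the 10 differences, 5 transitions and 5 transversions, so Ti/Tv = 5/5 = 1.000.

1.000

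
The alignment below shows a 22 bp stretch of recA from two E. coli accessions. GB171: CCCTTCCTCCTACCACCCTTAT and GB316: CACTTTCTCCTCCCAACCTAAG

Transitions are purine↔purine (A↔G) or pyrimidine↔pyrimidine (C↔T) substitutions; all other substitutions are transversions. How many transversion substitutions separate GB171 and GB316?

Differing sites — 2:C/A (Tv); 6:C/T (Ti); 12:A/C (Tv); 16:C/A (Tv); 20:T/A (Tv); 22:T/G (Tv).
Of the 6 differences, 1 transition and 5 transversions, so the answer is 5.

5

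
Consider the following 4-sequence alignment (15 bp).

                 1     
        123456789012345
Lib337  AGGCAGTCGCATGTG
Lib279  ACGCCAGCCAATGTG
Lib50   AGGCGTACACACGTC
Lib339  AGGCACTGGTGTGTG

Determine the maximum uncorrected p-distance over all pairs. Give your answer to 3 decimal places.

Pairwise Hamming distances:
  Lib337 vs Lib279: 6
  Lib337 vs Lib50: 6
  Lib337 vs Lib339: 4
  Lib279 vs Lib50: 8
  Lib279 vs Lib339: 8
  Lib50 vs Lib339: 9
The largest is 9 mismatches, between Lib50 and Lib339; p = 9/15 = 0.600.

0.600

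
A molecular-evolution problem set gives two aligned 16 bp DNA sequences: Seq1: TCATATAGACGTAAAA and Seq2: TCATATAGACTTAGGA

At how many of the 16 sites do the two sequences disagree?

The sequences differ at positions 11 (G/T), 14 (A/G), 15 (A/G).
That gives 3 mismatches out of 16 aligned sites, so the Hamming distance is 3.

3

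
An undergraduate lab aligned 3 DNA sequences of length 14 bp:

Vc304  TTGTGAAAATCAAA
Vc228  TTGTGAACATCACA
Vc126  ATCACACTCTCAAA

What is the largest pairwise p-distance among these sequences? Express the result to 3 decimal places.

0.571

Pairwise Hamming distances:
  Vc304 vs Vc228: 2
  Vc304 vs Vc126: 7
  Vc228 vs Vc126: 8
The largest is 8 mismatches, between Vc228 and Vc126; p = 8/14 = 0.571.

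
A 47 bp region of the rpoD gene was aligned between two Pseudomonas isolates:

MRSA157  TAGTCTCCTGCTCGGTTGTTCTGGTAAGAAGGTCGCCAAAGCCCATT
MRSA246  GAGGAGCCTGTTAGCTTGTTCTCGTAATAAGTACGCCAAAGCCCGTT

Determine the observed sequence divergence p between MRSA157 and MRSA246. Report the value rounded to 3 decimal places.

The sequences differ at positions 1 (T/G), 4 (T/G), 5 (C/A), 6 (T/G), 11 (C/T), 13 (C/A), 15 (G/C), 23 (G/C), 28 (G/T), 32 (G/T), 33 (T/A), 45 (A/G).
There are 12 differences over 47 sites, so p = 12/47 = 0.255.

0.255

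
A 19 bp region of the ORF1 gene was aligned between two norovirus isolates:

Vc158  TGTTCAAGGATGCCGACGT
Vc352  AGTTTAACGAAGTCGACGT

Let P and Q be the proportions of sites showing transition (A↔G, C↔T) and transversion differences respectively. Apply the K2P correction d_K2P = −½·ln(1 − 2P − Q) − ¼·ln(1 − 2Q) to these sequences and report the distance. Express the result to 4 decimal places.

Differing sites — 1:T/A (Tv); 5:C/T (Ti); 8:G/C (Tv); 11:T/A (Tv); 13:C/T (Ti).
Of the 5 differences, 2 transitions and 3 transversions over 19 sites: P = 2/19 = 0.105263, Q = 3/19 = 0.157895.
d = −0.5·ln(0.631579) − 0.25·ln(0.684210) = −0.5·(-0.459532) − 0.25·(-0.379490) = 0.3246.

0.3246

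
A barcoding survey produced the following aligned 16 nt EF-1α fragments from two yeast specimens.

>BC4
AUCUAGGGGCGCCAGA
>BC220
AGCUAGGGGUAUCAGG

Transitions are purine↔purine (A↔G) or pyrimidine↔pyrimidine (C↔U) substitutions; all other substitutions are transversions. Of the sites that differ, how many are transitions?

The sequences differ at positions 2 (U/G, transversion), 10 (C/U, transition), 11 (G/A, transition), 12 (C/U, transition), 16 (A/G, transition).
Of the 5 differences, 4 transitions and 1 transversion, so the answer is 4.

4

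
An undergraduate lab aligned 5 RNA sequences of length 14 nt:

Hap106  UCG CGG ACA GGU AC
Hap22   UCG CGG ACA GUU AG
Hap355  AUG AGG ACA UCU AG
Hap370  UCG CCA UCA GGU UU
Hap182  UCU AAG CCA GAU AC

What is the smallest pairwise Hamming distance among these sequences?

2

Pairwise Hamming distances:
  Hap106 vs Hap22: 2
  Hap106 vs Hap355: 6
  Hap106 vs Hap370: 5
  Hap106 vs Hap182: 5
  Hap22 vs Hap355: 5
  Hap22 vs Hap370: 6
  Hap22 vs Hap182: 6
  Hap355 vs Hap370: 10
  Hap355 vs Hap182: 8
  Hap370 vs Hap182: 8
The smallest is 2, between Hap106 and Hap22.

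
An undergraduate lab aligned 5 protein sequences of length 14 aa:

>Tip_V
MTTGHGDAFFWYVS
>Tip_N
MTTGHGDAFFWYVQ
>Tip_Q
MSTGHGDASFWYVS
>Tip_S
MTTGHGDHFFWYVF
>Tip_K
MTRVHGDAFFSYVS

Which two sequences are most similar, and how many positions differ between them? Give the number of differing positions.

1

Pairwise Hamming distances:
  Tip_V vs Tip_N: 1
  Tip_V vs Tip_Q: 2
  Tip_V vs Tip_S: 2
  Tip_V vs Tip_K: 3
  Tip_N vs Tip_Q: 3
  Tip_N vs Tip_S: 2
  Tip_N vs Tip_K: 4
  Tip_Q vs Tip_S: 4
  Tip_Q vs Tip_K: 5
  Tip_S vs Tip_K: 5
The smallest is 1, between Tip_V and Tip_N.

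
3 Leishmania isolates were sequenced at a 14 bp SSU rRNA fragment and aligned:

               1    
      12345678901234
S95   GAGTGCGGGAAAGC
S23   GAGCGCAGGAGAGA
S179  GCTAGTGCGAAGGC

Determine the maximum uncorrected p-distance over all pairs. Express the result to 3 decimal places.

Pairwise Hamming distances:
  S95 vs S23: 4
  S95 vs S179: 6
  S23 vs S179: 9
The largest is 9 mismatches, between S23 and S179; p = 9/14 = 0.643.

0.643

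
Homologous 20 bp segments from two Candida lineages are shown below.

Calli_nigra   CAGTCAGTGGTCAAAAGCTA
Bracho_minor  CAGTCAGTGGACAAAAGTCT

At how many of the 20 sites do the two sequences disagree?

4

Differing sites — 11:T/A; 18:C/T; 19:T/C; 20:A/T.
That gives 4 mismatches out of 20 aligned sites, so the Hamming distance is 4.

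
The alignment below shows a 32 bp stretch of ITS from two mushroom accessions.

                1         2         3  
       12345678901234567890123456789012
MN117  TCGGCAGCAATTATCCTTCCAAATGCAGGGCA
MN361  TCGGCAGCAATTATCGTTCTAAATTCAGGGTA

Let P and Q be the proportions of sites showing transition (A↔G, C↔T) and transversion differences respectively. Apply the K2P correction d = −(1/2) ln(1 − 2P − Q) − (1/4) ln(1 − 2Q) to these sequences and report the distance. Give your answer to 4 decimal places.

0.1372

Mismatches occur at site 16 (C↔G, transversion), site 20 (C↔T, transition), site 25 (G↔T, transversion), site 31 (C↔T, transition).
Of the 4 differences, 2 transitions and 2 transversions over 32 sites: P = 2/32 = 0.062500, Q = 2/32 = 0.062500.
d = −0.5·ln(0.812500) − 0.25·ln(0.875000) = −0.5·(-0.207639) − 0.25·(-0.133531) = 0.1372.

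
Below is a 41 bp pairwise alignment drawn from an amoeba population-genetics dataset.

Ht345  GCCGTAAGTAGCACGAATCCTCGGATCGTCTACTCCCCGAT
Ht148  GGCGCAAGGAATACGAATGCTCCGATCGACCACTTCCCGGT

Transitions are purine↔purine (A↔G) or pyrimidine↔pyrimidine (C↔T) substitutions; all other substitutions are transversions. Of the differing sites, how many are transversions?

5

The sequences differ at positions 2 (C/G, transversion), 5 (T/C, transition), 9 (T/G, transversion), 11 (G/A, transition), 12 (C/T, transition), 19 (C/G, transversion), 23 (G/C, transversion), 29 (T/A, transversion), 31 (T/C, transition), 35 (C/T, transition), 40 (A/G, transition).
Of the 11 differences, 6 transitions and 5 transversions, so the answer is 5.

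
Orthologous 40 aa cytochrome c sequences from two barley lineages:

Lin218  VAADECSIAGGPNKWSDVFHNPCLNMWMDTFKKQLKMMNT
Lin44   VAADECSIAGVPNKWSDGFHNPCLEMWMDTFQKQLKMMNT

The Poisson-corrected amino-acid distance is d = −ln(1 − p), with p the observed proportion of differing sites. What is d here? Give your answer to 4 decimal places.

0.1054

The sequences differ at positions 11 (G/V), 18 (V/G), 25 (N/E), 32 (K/Q).
p = 4/40 = 0.100000.
d = −ln(1 − 0.100000) = −ln(0.900000) = 0.1054.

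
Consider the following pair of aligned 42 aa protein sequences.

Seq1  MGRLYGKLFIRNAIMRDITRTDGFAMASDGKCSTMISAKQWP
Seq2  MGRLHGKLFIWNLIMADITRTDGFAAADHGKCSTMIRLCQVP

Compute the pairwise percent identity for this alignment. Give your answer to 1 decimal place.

The sequences differ at positions 5 (Y/H), 11 (R/W), 13 (A/L), 16 (R/A), 26 (M/A), 28 (S/D), 29 (D/H), 37 (S/R), 38 (A/L), 39 (K/C), 41 (W/V).
31 of the 42 sites match, so the percent identity is 31/42 × 100 = 73.8%.

73.8%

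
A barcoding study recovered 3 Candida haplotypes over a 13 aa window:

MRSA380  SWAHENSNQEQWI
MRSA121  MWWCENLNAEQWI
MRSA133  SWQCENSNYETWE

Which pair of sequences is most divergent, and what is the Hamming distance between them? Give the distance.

6

Pairwise Hamming distances:
  MRSA380 vs MRSA121: 5
  MRSA380 vs MRSA133: 5
  MRSA121 vs MRSA133: 6
The largest is 6, between MRSA121 and MRSA133.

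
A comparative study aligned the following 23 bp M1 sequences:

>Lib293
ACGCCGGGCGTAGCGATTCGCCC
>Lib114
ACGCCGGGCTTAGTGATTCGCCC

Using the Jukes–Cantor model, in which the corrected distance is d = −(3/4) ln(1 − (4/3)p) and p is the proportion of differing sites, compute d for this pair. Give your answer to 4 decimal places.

Differing sites — 10:G/T; 14:C/T.
p = 2/23 = 0.086957.
d = −0.75 · ln(1 − (4/3)·0.086957) = −0.75 · ln(0.884057) = −0.75 · (-0.123234) = 0.0924.

0.0924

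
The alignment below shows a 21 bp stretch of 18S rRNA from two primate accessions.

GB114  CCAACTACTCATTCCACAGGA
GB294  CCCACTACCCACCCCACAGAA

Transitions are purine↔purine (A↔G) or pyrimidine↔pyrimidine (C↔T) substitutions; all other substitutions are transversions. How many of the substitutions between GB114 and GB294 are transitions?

4

The sequences differ at positions 3 (A/C, transversion), 9 (T/C, transition), 12 (T/C, transition), 13 (T/C, transition), 20 (G/A, transition).
Of the 5 differences, 4 transitions and 1 transversion, so the answer is 4.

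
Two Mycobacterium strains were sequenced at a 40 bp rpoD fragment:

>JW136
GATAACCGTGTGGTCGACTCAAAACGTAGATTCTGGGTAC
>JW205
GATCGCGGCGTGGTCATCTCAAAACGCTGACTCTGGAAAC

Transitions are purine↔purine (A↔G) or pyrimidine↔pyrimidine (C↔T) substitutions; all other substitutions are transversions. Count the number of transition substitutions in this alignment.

The sequences differ at positions 4 (A/C, transversion), 5 (A/G, transition), 7 (C/G, transversion), 9 (T/C, transition), 16 (G/A, transition), 17 (A/T, transversion), 27 (T/C, transition), 28 (A/T, transversion), 31 (T/C, transition), 37 (G/A, transition), 38 (T/A, transversion).
Of the 11 differences, 6 transitions and 5 transversions, so the answer is 6.

6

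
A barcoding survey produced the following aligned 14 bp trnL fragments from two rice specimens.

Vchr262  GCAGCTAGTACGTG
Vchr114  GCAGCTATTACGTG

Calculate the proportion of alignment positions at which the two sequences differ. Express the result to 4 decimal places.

0.0714

Differing sites — 8:G/T.
There are 1 differences over 14 sites, so p = 1/14 = 0.0714.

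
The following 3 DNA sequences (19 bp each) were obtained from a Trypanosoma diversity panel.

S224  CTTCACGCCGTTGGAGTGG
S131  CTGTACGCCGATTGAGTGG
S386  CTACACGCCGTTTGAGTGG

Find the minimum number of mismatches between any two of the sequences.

Pairwise Hamming distances:
  S224 vs S131: 4
  S224 vs S386: 2
  S131 vs S386: 3
The smallest is 2, between S224 and S386.

2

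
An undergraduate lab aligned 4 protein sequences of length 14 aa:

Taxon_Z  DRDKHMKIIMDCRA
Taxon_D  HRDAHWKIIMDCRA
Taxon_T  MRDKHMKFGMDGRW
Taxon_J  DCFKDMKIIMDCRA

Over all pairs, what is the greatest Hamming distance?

8

Pairwise Hamming distances:
  Taxon_Z vs Taxon_D: 3
  Taxon_Z vs Taxon_T: 5
  Taxon_Z vs Taxon_J: 3
  Taxon_D vs Taxon_T: 7
  Taxon_D vs Taxon_J: 6
  Taxon_T vs Taxon_J: 8
The largest is 8, between Taxon_T and Taxon_J.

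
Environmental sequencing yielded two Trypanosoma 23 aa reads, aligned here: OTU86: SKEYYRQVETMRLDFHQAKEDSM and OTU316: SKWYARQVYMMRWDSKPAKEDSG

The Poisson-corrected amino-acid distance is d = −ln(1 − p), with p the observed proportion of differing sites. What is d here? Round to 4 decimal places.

Mismatches occur at site 3 (E→W), site 5 (Y→A), site 9 (E→Y), site 10 (T→M), site 13 (L→W), site 15 (F→S), site 16 (H→K), site 17 (Q→P), site 23 (M→G).
p = 9/23 = 0.391304.
d = −ln(1 − 0.391304) = −ln(0.608696) = 0.4964.

0.4964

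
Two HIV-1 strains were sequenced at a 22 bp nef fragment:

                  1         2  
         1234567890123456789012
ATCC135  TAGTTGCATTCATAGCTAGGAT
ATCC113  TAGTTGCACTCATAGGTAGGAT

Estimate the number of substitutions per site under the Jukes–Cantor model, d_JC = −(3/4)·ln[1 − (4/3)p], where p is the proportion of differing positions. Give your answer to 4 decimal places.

0.0969

Differing sites — 9:T/C; 16:C/G.
p = 2/22 = 0.090909.
d = −0.75 · ln(1 − (4/3)·0.090909) = −0.75 · ln(0.878788) = −0.75 · (-0.129212) = 0.0969.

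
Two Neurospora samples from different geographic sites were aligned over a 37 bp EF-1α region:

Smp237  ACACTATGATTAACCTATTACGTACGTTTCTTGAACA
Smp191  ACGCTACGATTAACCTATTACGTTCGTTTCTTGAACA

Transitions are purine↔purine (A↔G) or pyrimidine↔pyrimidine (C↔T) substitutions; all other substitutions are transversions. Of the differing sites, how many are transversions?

1

Differing sites — 3:A/G (Ti); 7:T/C (Ti); 24:A/T (Tv).
Of the 3 differences, 2 transitions and 1 transversion, so the answer is 1.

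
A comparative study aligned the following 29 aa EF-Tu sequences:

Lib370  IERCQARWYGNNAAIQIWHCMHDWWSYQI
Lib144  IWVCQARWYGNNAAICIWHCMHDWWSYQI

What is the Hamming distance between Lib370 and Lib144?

Mismatches occur at site 2 (E↔W), site 3 (R↔V), site 16 (Q↔C).
That gives 3 mismatches out of 29 aligned sites, so the Hamming distance is 3.

3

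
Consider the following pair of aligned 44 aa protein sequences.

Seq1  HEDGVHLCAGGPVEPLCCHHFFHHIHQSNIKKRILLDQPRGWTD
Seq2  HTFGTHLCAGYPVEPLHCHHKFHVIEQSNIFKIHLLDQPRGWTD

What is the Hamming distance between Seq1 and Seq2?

11

Differing sites — 2:E/T; 3:D/F; 5:V/T; 11:G/Y; 17:C/H; 21:F/K; 24:H/V; 26:H/E; 31:K/F; 33:R/I; 34:I/H.
That gives 11 mismatches out of 44 aligned sites, so the Hamming distance is 11.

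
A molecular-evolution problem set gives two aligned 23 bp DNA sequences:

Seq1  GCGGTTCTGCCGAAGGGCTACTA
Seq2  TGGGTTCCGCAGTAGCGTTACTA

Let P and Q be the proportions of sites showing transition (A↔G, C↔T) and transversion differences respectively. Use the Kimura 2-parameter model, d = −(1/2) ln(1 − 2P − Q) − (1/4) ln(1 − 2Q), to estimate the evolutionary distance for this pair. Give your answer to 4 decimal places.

Mismatches occur at site 1 (G↔T, transversion), site 2 (C↔G, transversion), site 8 (T↔C, transition), site 11 (C↔A, transversion), site 13 (A↔T, transversion), site 16 (G↔C, transversion), site 18 (C↔T, transition).
Of the 7 differences, 2 transitions and 5 transversions over 23 sites: P = 2/23 = 0.086957, Q = 5/23 = 0.217391.
d = −0.5·ln(0.608695) − 0.25·ln(0.565218) = −0.5·(-0.496438) − 0.25·(-0.570544) = 0.3909.

0.3909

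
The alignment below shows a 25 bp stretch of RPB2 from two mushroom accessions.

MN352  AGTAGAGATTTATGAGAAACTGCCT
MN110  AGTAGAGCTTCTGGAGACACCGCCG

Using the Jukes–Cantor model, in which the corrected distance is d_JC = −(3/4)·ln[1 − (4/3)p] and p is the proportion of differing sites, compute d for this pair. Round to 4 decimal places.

0.3505

Mismatches occur at site 8 (A↔C), site 11 (T↔C), site 12 (A↔T), site 13 (T↔G), site 18 (A↔C), site 21 (T↔C), site 25 (T↔G).
p = 7/25 = 0.280000.
d = −0.75 · ln(1 − (4/3)·0.280000) = −0.75 · ln(0.626667) = −0.75 · (-0.467340) = 0.3505.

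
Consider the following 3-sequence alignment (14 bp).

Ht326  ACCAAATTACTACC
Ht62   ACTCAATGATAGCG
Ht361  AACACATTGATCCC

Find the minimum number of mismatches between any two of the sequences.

5

Pairwise Hamming distances:
  Ht326 vs Ht62: 7
  Ht326 vs Ht361: 5
  Ht62 vs Ht361: 10
The smallest is 5, between Ht326 and Ht361.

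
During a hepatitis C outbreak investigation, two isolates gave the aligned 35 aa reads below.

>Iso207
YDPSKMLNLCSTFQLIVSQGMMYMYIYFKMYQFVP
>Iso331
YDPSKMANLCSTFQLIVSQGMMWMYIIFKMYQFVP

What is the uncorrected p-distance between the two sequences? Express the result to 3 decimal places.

0.086

The sequences differ at positions 7 (L/A), 23 (Y/W), 27 (Y/I).
There are 3 differences over 35 sites, so p = 3/35 = 0.086.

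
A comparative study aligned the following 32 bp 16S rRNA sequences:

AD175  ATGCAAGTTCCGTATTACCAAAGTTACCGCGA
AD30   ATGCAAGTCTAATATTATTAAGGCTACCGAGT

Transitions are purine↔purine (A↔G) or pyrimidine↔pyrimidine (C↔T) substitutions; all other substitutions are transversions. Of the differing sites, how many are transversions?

3

Differing sites — 9:T/C (Ti); 10:C/T (Ti); 11:C/A (Tv); 12:G/A (Ti); 18:C/T (Ti); 19:C/T (Ti); 22:A/G (Ti); 24:T/C (Ti); 30:C/A (Tv); 32:A/T (Tv).
Of the 10 differences, 7 transitions and 3 transversions, so the answer is 3.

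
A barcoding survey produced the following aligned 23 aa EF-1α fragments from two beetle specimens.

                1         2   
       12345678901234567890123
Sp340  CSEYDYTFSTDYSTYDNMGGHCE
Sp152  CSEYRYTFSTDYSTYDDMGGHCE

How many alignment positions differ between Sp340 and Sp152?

2

Mismatches occur at site 5 (D/R), site 17 (N/D).
That gives 2 mismatches out of 23 aligned sites, so the Hamming distance is 2.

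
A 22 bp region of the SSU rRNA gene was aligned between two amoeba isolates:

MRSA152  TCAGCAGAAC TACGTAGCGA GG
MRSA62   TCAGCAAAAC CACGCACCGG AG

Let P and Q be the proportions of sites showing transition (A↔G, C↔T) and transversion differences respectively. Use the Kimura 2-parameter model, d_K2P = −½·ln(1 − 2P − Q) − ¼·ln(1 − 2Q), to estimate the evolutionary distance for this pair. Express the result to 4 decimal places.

0.3704

The sequences differ at positions 7 (G/A, transition), 11 (T/C, transition), 15 (T/C, transition), 17 (G/C, transversion), 20 (A/G, transition), 21 (G/A, transition).
Of the 6 differences, 5 transitions and 1 transversion over 22 sites: P = 5/22 = 0.227273, Q = 1/22 = 0.045455.
d = −0.5·ln(0.499999) − 0.25·ln(0.909090) = −0.5·(-0.693149) − 0.25·(-0.095311) = 0.3704.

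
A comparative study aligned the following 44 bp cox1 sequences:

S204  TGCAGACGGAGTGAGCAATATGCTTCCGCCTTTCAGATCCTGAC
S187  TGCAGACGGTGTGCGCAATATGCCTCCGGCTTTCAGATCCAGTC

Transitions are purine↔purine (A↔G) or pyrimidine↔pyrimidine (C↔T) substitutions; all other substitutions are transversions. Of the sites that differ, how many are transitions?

Differing sites — 10:A/T (Tv); 14:A/C (Tv); 24:T/C (Ti); 29:C/G (Tv); 41:T/A (Tv); 43:A/T (Tv).
Of the 6 differences, 1 transition and 5 transversions, so the answer is 1.

1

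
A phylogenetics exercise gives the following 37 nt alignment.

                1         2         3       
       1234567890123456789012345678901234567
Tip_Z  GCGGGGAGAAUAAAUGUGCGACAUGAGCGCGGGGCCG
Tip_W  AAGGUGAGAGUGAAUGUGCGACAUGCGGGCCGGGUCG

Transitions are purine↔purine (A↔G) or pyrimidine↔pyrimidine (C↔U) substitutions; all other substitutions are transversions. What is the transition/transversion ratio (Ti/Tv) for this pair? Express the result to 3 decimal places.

The sequences differ at positions 1 (G/A, transition), 2 (C/A, transversion), 5 (G/U, transversion), 10 (A/G, transition), 12 (A/G, transition), 26 (A/C, transversion), 28 (C/G, transversion), 31 (G/C, transversion), 35 (C/U, transition).
Of the 9 differences, 4 transitions and 5 transversions, so Ti/Tv = 4/5 = 0.800.

0.800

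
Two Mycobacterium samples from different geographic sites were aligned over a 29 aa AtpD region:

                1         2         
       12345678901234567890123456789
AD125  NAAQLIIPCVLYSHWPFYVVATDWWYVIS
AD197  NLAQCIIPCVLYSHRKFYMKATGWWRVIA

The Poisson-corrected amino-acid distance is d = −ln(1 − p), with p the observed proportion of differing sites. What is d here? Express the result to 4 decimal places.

0.3716

Differing sites — 2:A/L; 5:L/C; 15:W/R; 16:P/K; 19:V/M; 20:V/K; 23:D/G; 26:Y/R; 29:S/A.
p = 9/29 = 0.310345.
d = −ln(1 − 0.310345) = −ln(0.689655) = 0.3716.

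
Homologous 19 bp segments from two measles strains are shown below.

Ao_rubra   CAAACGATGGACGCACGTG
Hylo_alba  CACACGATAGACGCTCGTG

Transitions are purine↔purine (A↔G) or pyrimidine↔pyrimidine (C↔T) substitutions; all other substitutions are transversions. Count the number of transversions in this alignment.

Mismatches occur at site 3 (A→C, transversion), site 9 (G→A, transition), site 15 (A→T, transversion).
Of the 3 differences, 1 transition and 2 transversions, so the answer is 2.

2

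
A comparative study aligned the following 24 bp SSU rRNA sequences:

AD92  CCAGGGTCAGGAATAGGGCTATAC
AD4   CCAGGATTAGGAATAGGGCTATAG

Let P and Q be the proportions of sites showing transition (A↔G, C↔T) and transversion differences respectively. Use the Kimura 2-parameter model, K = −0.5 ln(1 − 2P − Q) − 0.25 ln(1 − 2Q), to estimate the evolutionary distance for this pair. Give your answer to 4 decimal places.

The sequences differ at positions 6 (G/A, transition), 8 (C/T, transition), 24 (C/G, transversion).
Of the 3 differences, 2 transitions and 1 transversion over 24 sites: P = 2/24 = 0.083333, Q = 1/24 = 0.041667.
d = −0.5·ln(0.791667) − 0.25·ln(0.916666) = −0.5·(-0.233614) − 0.25·(-0.087012) = 0.1386.

0.1386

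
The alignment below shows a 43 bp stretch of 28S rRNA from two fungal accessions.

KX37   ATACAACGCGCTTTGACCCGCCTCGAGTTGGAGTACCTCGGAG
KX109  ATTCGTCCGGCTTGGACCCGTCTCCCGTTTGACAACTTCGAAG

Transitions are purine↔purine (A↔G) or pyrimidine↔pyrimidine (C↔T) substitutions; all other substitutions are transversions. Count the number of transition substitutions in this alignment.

4

Differing sites — 3:A/T (Tv); 5:A/G (Ti); 6:A/T (Tv); 8:G/C (Tv); 9:C/G (Tv); 14:T/G (Tv); 21:C/T (Ti); 25:G/C (Tv); 26:A/C (Tv); 30:G/T (Tv); 33:G/C (Tv); 34:T/A (Tv); 37:C/T (Ti); 41:G/A (Ti).
Of the 14 differences, 4 transitions and 10 transversions, so the answer is 4.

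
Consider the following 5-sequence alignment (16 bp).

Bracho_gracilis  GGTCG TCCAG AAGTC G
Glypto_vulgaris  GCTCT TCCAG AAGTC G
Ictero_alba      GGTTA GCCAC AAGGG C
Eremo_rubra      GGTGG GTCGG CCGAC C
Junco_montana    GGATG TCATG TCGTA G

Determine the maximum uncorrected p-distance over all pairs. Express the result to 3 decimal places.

Pairwise Hamming distances:
  Bracho_gracilis vs Glypto_vulgaris: 2
  Bracho_gracilis vs Ictero_alba: 7
  Bracho_gracilis vs Eremo_rubra: 8
  Bracho_gracilis vs Junco_montana: 7
  Glypto_vulgaris vs Ictero_alba: 8
  Glypto_vulgaris vs Eremo_rubra: 10
  Glypto_vulgaris vs Junco_montana: 9
  Ictero_alba vs Eremo_rubra: 9
  Ictero_alba vs Junco_montana: 11
  Eremo_rubra vs Junco_montana: 10
The largest is 11 mismatches, between Ictero_alba and Junco_montana; p = 11/16 = 0.688.

0.688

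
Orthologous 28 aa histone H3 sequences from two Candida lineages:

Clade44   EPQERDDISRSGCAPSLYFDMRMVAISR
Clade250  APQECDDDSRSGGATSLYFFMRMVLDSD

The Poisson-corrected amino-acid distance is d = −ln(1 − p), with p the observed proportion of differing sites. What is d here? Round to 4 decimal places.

0.3878

The sequences differ at positions 1 (E/A), 5 (R/C), 8 (I/D), 13 (C/G), 15 (P/T), 20 (D/F), 25 (A/L), 26 (I/D), 28 (R/D).
p = 9/28 = 0.321429.
d = −ln(1 − 0.321429) = −ln(0.678571) = 0.3878.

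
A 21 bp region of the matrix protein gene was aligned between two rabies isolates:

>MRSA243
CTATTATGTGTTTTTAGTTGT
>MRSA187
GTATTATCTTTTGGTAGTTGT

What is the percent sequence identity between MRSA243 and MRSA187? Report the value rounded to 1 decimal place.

76.2%

Mismatches occur at site 1 (C→G), site 8 (G→C), site 10 (G→T), site 13 (T→G), site 14 (T→G).
16 of the 21 sites match, so the percent identity is 16/21 × 100 = 76.2%.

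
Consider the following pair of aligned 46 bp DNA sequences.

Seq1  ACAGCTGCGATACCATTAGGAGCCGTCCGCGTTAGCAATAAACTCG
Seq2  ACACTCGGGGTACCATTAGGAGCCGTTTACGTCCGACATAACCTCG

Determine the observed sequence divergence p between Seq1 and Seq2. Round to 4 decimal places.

0.2826

Differing sites — 4:G/C; 5:C/T; 6:T/C; 8:C/G; 10:A/G; 27:C/T; 28:C/T; 29:G/A; 33:T/C; 34:A/C; 36:C/A; 37:A/C; 42:A/C.
There are 13 differences over 46 sites, so p = 13/46 = 0.2826.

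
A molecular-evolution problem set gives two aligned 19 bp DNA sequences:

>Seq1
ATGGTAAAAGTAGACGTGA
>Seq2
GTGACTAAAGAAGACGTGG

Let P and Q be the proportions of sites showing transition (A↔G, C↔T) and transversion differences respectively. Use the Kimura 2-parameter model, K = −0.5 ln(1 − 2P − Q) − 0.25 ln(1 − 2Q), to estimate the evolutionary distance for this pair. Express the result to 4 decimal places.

The sequences differ at positions 1 (A/G, transition), 4 (G/A, transition), 5 (T/C, transition), 6 (A/T, transversion), 11 (T/A, transversion), 19 (A/G, transition).
Of the 6 differences, 4 transitions and 2 transversions over 19 sites: P = 4/19 = 0.210526, Q = 2/19 = 0.105263.
d = −0.5·ln(0.473685) − 0.25·ln(0.789474) = −0.5·(-0.747213) − 0.25·(-0.236388) = 0.4327.

0.4327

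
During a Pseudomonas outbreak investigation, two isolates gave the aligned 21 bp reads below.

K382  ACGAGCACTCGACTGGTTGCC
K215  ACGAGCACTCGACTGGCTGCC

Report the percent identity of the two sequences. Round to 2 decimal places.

95.24%

A single mismatch occurs at site 17 (T/C).
20 of the 21 sites match, so the percent identity is 20/21 × 100 = 95.24%.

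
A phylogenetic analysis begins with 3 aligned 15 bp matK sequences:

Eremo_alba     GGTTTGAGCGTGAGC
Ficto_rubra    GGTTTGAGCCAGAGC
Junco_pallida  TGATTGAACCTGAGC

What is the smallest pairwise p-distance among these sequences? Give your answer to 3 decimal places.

0.133

Pairwise Hamming distances:
  Eremo_alba vs Ficto_rubra: 2
  Eremo_alba vs Junco_pallida: 4
  Ficto_rubra vs Junco_pallida: 4
The smallest is 2 mismatches, between Eremo_alba and Ficto_rubra; p = 2/15 = 0.133.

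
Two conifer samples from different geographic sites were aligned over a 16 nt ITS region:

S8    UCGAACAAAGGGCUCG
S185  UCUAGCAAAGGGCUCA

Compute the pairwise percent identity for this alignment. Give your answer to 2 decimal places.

Mismatches occur at site 3 (G→U), site 5 (A→G), site 16 (G→A).
13 of the 16 sites match, so the percent identity is 13/16 × 100 = 81.25%.

81.25%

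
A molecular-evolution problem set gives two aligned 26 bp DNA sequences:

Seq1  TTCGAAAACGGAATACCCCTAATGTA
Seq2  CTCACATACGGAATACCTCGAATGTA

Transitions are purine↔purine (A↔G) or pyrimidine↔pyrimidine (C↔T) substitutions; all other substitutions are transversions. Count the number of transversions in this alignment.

Differing sites — 1:T/C (Ti); 4:G/A (Ti); 5:A/C (Tv); 7:A/T (Tv); 18:C/T (Ti); 20:T/G (Tv).
Of the 6 differences, 3 transitions and 3 transversions, so the answer is 3.

3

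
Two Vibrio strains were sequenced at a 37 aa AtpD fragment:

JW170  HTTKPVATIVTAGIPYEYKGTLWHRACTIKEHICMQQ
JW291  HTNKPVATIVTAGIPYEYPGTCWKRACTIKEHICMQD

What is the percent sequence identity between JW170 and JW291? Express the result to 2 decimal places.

Differing sites — 3:T/N; 19:K/P; 22:L/C; 24:H/K; 37:Q/D.
32 of the 37 sites match, so the percent identity is 32/37 × 100 = 86.49%.

86.49%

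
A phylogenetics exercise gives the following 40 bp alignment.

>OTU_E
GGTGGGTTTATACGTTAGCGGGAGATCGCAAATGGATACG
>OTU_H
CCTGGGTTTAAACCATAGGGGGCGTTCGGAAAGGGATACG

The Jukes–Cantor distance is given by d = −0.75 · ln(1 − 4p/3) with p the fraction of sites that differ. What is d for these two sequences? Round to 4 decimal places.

0.3041

Mismatches occur at site 1 (G↔C), site 2 (G↔C), site 11 (T↔A), site 14 (G↔C), site 15 (T↔A), site 19 (C↔G), site 23 (A↔C), site 25 (A↔T), site 29 (C↔G), site 33 (T↔G).
p = 10/40 = 0.250000.
d = −0.75 · ln(1 − (4/3)·0.250000) = −0.75 · ln(0.666667) = −0.75 · (-0.405465) = 0.3041.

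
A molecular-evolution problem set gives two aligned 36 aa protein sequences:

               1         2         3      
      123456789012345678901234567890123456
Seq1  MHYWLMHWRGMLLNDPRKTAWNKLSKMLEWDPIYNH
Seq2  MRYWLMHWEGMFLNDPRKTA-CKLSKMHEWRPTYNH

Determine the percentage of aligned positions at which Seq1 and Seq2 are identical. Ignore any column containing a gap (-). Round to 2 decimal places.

80.00%

Excluding the 1 gap column leaves 35 comparable sites.
The sequences differ at positions 2 (H/R), 9 (R/E), 12 (L/F), 22 (N/C), 28 (L/H), 31 (D/R), 33 (I/T).
28 of the 35 comparable sites match, so the percent identity is 28/35 × 100 = 80.00%.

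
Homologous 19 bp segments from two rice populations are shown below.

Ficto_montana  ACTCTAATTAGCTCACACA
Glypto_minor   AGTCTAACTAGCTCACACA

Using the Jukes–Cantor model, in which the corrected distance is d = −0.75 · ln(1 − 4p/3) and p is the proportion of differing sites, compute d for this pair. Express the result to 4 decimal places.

Mismatches occur at site 2 (C/G), site 8 (T/C).
p = 2/19 = 0.105263.
d = −0.75 · ln(1 − (4/3)·0.105263) = −0.75 · ln(0.859649) = −0.75 · (-0.151231) = 0.1134.

0.1134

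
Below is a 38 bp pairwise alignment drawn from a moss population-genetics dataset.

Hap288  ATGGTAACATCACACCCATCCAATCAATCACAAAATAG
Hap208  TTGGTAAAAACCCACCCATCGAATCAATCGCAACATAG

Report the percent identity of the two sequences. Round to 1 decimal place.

The sequences differ at positions 1 (A/T), 8 (C/A), 10 (T/A), 12 (A/C), 21 (C/G), 30 (A/G), 34 (A/C).
31 of the 38 sites match, so the percent identity is 31/38 × 100 = 81.6%.

81.6%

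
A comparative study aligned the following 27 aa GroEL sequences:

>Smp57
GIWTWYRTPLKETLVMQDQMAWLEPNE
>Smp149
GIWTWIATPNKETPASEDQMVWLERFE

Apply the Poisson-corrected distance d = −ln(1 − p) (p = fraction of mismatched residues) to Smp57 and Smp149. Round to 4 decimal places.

0.4626

The sequences differ at positions 6 (Y/I), 7 (R/A), 10 (L/N), 14 (L/P), 15 (V/A), 16 (M/S), 17 (Q/E), 21 (A/V), 25 (P/R), 26 (N/F).
p = 10/27 = 0.370370.
d = −ln(1 − 0.370370) = −ln(0.629630) = 0.4626.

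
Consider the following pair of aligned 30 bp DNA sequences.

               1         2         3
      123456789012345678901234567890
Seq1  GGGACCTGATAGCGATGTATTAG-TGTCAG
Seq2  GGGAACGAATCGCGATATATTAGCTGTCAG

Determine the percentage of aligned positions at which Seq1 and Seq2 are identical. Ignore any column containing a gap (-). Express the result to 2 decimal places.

82.76%

Excluding the 1 gap column leaves 29 comparable sites.
Differing sites — 5:C/A; 7:T/G; 8:G/A; 11:A/C; 17:G/A.
24 of the 29 comparable sites match, so the percent identity is 24/29 × 100 = 82.76%.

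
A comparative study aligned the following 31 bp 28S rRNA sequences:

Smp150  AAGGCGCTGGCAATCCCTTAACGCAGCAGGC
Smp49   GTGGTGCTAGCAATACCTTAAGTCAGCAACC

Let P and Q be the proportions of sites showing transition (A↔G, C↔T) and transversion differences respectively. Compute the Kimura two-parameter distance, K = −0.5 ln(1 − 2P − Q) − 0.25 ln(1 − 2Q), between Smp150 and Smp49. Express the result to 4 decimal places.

0.3692

Mismatches occur at site 1 (A→G, transition), site 2 (A→T, transversion), site 5 (C→T, transition), site 9 (G→A, transition), site 15 (C→A, transversion), site 22 (C→G, transversion), site 23 (G→T, transversion), site 29 (G→A, transition), site 30 (G→C, transversion).
Of the 9 differences, 4 transitions and 5 transversions over 31 sites: P = 4/31 = 0.129032, Q = 5/31 = 0.161290.
d = −0.5·ln(0.580646) − 0.25·ln(0.677420) = −0.5·(-0.543614) − 0.25·(-0.389464) = 0.3692.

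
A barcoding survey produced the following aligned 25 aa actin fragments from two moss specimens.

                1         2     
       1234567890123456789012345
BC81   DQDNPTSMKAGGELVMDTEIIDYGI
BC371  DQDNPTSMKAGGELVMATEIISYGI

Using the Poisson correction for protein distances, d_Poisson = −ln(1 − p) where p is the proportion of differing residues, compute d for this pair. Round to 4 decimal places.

0.0834

Differing sites — 17:D/A; 22:D/S.
p = 2/25 = 0.080000.
d = −ln(1 − 0.080000) = −ln(0.920000) = 0.0834.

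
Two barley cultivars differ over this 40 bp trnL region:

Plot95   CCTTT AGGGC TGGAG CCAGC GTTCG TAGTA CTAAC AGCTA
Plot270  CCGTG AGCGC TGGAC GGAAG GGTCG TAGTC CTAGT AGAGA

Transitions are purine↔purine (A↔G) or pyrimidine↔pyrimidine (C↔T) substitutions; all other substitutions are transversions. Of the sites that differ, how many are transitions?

3

The sequences differ at positions 3 (T/G, transversion), 5 (T/G, transversion), 8 (G/C, transversion), 15 (G/C, transversion), 16 (C/G, transversion), 17 (C/G, transversion), 19 (G/A, transition), 20 (C/G, transversion), 22 (T/G, transversion), 30 (A/C, transversion), 34 (A/G, transition), 35 (C/T, transition), 38 (C/A, transversion), 39 (T/G, transversion).
Of the 14 differences, 3 transitions and 11 transversions, so the answer is 3.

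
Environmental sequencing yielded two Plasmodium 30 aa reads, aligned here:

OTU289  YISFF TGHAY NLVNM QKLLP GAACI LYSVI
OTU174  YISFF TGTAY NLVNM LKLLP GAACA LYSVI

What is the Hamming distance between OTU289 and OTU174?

Mismatches occur at site 8 (H→T), site 16 (Q→L), site 25 (I→A).
That gives 3 mismatches out of 30 aligned sites, so the Hamming distance is 3.

3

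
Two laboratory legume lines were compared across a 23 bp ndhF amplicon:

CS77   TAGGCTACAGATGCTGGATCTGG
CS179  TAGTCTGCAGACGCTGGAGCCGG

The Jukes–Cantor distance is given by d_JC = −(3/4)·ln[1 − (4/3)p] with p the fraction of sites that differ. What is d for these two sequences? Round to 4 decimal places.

0.2567

Differing sites — 4:G/T; 7:A/G; 12:T/C; 19:T/G; 21:T/C.
p = 5/23 = 0.217391.
d = −0.75 · ln(1 − (4/3)·0.217391) = −0.75 · ln(0.710145) = −0.75 · (-0.342286) = 0.2567.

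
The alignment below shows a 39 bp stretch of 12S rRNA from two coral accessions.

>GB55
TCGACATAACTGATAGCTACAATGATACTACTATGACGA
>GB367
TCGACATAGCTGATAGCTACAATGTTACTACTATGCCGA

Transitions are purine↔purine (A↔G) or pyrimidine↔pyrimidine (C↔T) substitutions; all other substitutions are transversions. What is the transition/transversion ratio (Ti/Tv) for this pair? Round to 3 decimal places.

0.500

The sequences differ at positions 9 (A/G, transition), 25 (A/T, transversion), 36 (A/C, transversion).
Of the 3 differences, 1 transition and 2 transversions, so Ti/Tv = 1/2 = 0.500.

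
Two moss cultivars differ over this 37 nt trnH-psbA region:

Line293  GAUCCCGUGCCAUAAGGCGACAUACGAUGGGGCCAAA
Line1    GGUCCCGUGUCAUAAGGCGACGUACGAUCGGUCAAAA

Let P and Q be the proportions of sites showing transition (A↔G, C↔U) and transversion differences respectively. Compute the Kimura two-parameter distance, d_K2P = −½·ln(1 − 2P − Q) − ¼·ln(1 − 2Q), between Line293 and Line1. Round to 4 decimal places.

The sequences differ at positions 2 (A/G, transition), 10 (C/U, transition), 22 (A/G, transition), 29 (G/C, transversion), 32 (G/U, transversion), 34 (C/A, transversion).
Of the 6 differences, 3 transitions and 3 transversions over 37 sites: P = 3/37 = 0.081081, Q = 3/37 = 0.081081.
d = −0.5·ln(0.756757) − 0.25·ln(0.837838) = −0.5·(-0.278713) − 0.25·(-0.176931) = 0.1836.

0.1836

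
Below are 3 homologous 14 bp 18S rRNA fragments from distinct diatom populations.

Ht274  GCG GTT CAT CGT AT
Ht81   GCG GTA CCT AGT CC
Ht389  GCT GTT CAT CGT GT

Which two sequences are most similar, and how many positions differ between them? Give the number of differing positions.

2

Pairwise Hamming distances:
  Ht274 vs Ht81: 5
  Ht274 vs Ht389: 2
  Ht81 vs Ht389: 6
The smallest is 2, between Ht274 and Ht389.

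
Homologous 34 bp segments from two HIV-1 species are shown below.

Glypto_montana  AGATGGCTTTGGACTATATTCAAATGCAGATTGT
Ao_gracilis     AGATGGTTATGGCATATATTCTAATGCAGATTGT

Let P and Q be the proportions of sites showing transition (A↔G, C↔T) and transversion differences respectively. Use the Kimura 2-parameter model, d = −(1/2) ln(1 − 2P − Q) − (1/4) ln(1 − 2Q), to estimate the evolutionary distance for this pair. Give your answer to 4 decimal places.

Mismatches occur at site 7 (C→T, transition), site 9 (T→A, transversion), site 13 (A→C, transversion), site 14 (C→A, transversion), site 22 (A→T, transversion).
Of the 5 differences, 1 transition and 4 transversions over 34 sites: P = 1/34 = 0.029412, Q = 4/34 = 0.117647.
d = −0.5·ln(0.823529) − 0.25·ln(0.764706) = −0.5·(-0.194157) − 0.25·(-0.268264) = 0.1641.

0.1641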